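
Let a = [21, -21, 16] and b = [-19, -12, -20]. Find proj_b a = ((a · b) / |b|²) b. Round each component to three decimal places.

(9.804, 6.192, 10.320)

a · b = 21·(-19) + (-21)·(-12) + 16·(-20) = -399 + 252 - 320 = -467
|b|² = 361 + 144 + 400 = 905
proj_b a = (-467/905) · (-19, -12, -20) ≈ (9.804, 6.192, 10.320)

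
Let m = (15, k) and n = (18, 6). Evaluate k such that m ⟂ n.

m · n = 15·18 + k·6 = 270 + 6k
Set equal to 0: 6k = -270, so k = -45.

-45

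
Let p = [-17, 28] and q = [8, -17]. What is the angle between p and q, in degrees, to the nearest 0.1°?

p · q = (-17)·8 + 28·(-17) = -136 - 476 = -612
|p|² = 289 + 784 = 1073,  |p| = √1073 ≈ 32.756679
|q|² = 64 + 289 = 353,  |q| = √353 ≈ 18.788294
cos θ = -612 / (32.756679 · 18.788294) ≈ -0.99441
θ = arccos(-0.99441) ≈ 173.9°

173.9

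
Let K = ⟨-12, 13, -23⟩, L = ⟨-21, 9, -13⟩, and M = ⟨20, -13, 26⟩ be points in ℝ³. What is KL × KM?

(64, 761, 362)

KL = (-9, -4, 10)
KM = (32, -26, 49)
i: (-4)·49 - 10·(-26) = -196 - (-260) = 64
j: 10·32 - (-9)·49 = 320 - (-441) = 761
k: (-9)·(-26) - (-4)·32 = 234 - (-128) = 362
KL × KM = (64, 761, 362)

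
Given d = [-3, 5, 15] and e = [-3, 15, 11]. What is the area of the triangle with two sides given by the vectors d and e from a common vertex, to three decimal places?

i: 5·11 - 15·15 = 55 - 225 = -170
j: 15·(-3) - (-3)·11 = -45 - (-33) = -12
k: (-3)·15 - 5·(-3) = -45 - (-15) = -30
d × e = (-170, -12, -30)
|d × e| = √((-170)² + (-12)² + (-30)²) = √29944 ≈ 173.0433
area = ½ · 173.0433 ≈ 86.522

86.522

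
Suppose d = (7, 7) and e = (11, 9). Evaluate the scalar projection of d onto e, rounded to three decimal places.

9.850

d · e = 7·11 + 7·9 = 77 + 63 = 140
|e| = √(121 + 81) = √202 ≈ 14.2127
comp_e d = 140 / √202 ≈ 9.850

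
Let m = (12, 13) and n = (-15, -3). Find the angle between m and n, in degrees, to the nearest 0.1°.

m · n = 12·(-15) + 13·(-3) = -180 - 39 = -219
|m|² = 144 + 169 = 313,  |m| = √313 ≈ 17.691806
|n|² = 225 + 9 = 234,  |n| = √234 ≈ 15.297059
cos θ = -219 / (17.691806 · 15.297059) ≈ -0.80922
θ = arccos(-0.80922) ≈ 144.0°

144.0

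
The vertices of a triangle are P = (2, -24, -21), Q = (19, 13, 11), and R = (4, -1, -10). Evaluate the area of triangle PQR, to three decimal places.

236.569

PQ = (17, 37, 32),  PR = (2, 23, 11)
i: 37·11 - 32·23 = 407 - 736 = -329
j: 32·2 - 17·11 = 64 - 187 = -123
k: 17·23 - 37·2 = 391 - 74 = 317
PQ × PR = (-329, -123, 317)
|PQ × PR| = √223859 ≈ 473.1374
area = ½ · 473.1374 ≈ 236.569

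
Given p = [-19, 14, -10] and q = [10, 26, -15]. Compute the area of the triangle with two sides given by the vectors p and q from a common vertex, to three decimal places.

i: 14·(-15) - (-10)·26 = -210 - (-260) = 50
j: (-10)·10 - (-19)·(-15) = -100 - 285 = -385
k: (-19)·26 - 14·10 = -494 - 140 = -634
p × q = (50, -385, -634)
|p × q| = √(50² + (-385)² + (-634)²) = √552681 ≈ 743.4252
area = ½ · 743.4252 ≈ 371.713

371.713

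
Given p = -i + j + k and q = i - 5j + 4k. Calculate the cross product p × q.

(9, 5, 4)

i: 1·4 - 1·(-5) = 4 - (-5) = 9
j: 1·1 - (-1)·4 = 1 - (-4) = 5
k: (-1)·(-5) - 1·1 = 5 - 1 = 4
p × q = (9, 5, 4)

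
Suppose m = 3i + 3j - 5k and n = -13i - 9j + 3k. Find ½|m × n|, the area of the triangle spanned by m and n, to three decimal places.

33.823

i: 3·3 - (-5)·(-9) = 9 - 45 = -36
j: (-5)·(-13) - 3·3 = 65 - 9 = 56
k: 3·(-9) - 3·(-13) = -27 - (-39) = 12
m × n = (-36, 56, 12)
|m × n| = √((-36)² + 56² + 12²) = √4576 ≈ 67.6461
area = ½ · 67.6461 ≈ 33.823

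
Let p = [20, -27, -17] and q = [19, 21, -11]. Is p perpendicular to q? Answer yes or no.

p · q = 20·19 + (-27)·21 + (-17)·(-11) = 380 - 567 + 187 = 0
Zero, so the vectors are orthogonal.

yes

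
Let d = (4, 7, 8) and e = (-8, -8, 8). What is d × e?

i: 7·8 - 8·(-8) = 56 - (-64) = 120
j: 8·(-8) - 4·8 = -64 - 32 = -96
k: 4·(-8) - 7·(-8) = -32 - (-56) = 24
d × e = (120, -96, 24)

(120, -96, 24)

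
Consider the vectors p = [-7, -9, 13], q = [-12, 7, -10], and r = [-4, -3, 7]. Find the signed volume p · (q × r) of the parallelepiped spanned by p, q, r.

q × r:
i: 7·7 - (-10)·(-3) = 49 - 30 = 19
j: (-10)·(-4) - (-12)·7 = 40 - (-84) = 124
k: (-12)·(-3) - 7·(-4) = 36 - (-28) = 64
q × r = (19, 124, 64)
p · (q × r) = (-7)·19 + (-9)·124 + 13·64 = -133 - 1116 + 832 = -417

-417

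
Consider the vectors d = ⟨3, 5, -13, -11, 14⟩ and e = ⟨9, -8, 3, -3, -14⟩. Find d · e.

d · e = 3·9 + 5·(-8) + (-13)·3 + (-11)·(-3) + 14·(-14) = 27 - 40 - 39 + 33 - 196 = -215

-215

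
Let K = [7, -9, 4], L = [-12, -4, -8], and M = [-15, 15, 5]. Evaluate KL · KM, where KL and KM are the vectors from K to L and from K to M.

KL = L − K = (-19, 5, -12)
KM = M − K = (-22, 24, 1)
KL · KM = (-19)·(-22) + 5·24 + (-12)·1 = 418 + 120 - 12 = 526

526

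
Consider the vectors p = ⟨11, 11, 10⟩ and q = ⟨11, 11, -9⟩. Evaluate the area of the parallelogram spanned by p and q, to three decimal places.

295.571

i: 11·(-9) - 10·11 = -99 - 110 = -209
j: 10·11 - 11·(-9) = 110 - (-99) = 209
k: 11·11 - 11·11 = 121 - 121 = 0
p × q = (-209, 209, 0)
|p × q| = √((-209)² + 209² + 0²) = √87362 ≈ 295.5706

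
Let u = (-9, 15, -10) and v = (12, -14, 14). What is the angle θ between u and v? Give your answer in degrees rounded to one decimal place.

u · v = (-9)·12 + 15·(-14) + (-10)·14 = -108 - 210 - 140 = -458
|u|² = 81 + 225 + 100 = 406,  |u| = √406 ≈ 20.149442
|v|² = 144 + 196 + 196 = 536,  |v| = √536 ≈ 23.151674
cos θ = -458 / (20.149442 · 23.151674) ≈ -0.98179
θ = arccos(-0.98179) ≈ 169.0°

169.0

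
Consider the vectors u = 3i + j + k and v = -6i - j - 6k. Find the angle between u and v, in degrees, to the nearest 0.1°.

u · v = 3·(-6) + 1·(-1) + 1·(-6) = -18 - 1 - 6 = -25
|u|² = 9 + 1 + 1 = 11,  |u| = √11 ≈ 3.316625
|v|² = 36 + 1 + 36 = 73,  |v| = √73 ≈ 8.544004
cos θ = -25 / (3.316625 · 8.544004) ≈ -0.88223
θ = arccos(-0.88223) ≈ 151.9°

151.9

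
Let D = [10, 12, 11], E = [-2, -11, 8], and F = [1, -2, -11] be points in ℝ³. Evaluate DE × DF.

DE = (-12, -23, -3)
DF = (-9, -14, -22)
i: (-23)·(-22) - (-3)·(-14) = 506 - 42 = 464
j: (-3)·(-9) - (-12)·(-22) = 27 - 264 = -237
k: (-12)·(-14) - (-23)·(-9) = 168 - 207 = -39
DE × DF = (464, -237, -39)

(464, -237, -39)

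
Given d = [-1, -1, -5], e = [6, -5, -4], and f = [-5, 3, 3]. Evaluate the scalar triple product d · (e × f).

36

e × f:
i: (-5)·3 - (-4)·3 = -15 - (-12) = -3
j: (-4)·(-5) - 6·3 = 20 - 18 = 2
k: 6·3 - (-5)·(-5) = 18 - 25 = -7
e × f = (-3, 2, -7)
d · (e × f) = (-1)·(-3) + (-1)·2 + (-5)·(-7) = 3 - 2 + 35 = 36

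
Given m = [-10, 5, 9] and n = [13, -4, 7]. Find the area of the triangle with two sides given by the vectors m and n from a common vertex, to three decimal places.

100.791

i: 5·7 - 9·(-4) = 35 - (-36) = 71
j: 9·13 - (-10)·7 = 117 - (-70) = 187
k: (-10)·(-4) - 5·13 = 40 - 65 = -25
m × n = (71, 187, -25)
|m × n| = √(71² + 187² + (-25)²) = √40635 ≈ 201.5812
area = ½ · 201.5812 ≈ 100.791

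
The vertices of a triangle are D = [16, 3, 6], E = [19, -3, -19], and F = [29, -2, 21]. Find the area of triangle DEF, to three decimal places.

216.272

DE = (3, -6, -25),  DF = (13, -5, 15)
i: (-6)·15 - (-25)·(-5) = -90 - 125 = -215
j: (-25)·13 - 3·15 = -325 - 45 = -370
k: 3·(-5) - (-6)·13 = -15 - (-78) = 63
DE × DF = (-215, -370, 63)
|DE × DF| = √187094 ≈ 432.5436
area = ½ · 432.5436 ≈ 216.272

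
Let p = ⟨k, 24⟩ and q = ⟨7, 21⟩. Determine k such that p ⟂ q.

-72

p · q = k·7 + 24·21 = 504 + 7k
Set equal to 0: 7k = -504, so k = -72.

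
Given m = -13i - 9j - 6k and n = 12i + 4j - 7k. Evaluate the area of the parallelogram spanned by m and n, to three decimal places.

193.065

i: (-9)·(-7) - (-6)·4 = 63 - (-24) = 87
j: (-6)·12 - (-13)·(-7) = -72 - 91 = -163
k: (-13)·4 - (-9)·12 = -52 - (-108) = 56
m × n = (87, -163, 56)
|m × n| = √(87² + (-163)² + 56²) = √37274 ≈ 193.0648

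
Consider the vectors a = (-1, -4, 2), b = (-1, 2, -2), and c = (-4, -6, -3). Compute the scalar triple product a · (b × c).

b × c:
i: 2·(-3) - (-2)·(-6) = -6 - 12 = -18
j: (-2)·(-4) - (-1)·(-3) = 8 - 3 = 5
k: (-1)·(-6) - 2·(-4) = 6 - (-8) = 14
b × c = (-18, 5, 14)
a · (b × c) = (-1)·(-18) + (-4)·5 + 2·14 = 18 - 20 + 28 = 26

26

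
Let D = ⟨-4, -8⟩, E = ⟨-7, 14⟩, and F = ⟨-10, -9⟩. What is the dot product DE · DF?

-4

DE = E − D = (-3, 22)
DF = F − D = (-6, -1)
DE · DF = (-3)·(-6) + 22·(-1) = 18 - 22 = -4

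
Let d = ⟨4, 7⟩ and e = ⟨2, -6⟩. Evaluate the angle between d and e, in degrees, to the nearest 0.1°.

d · e = 4·2 + 7·(-6) = 8 - 42 = -34
|d|² = 16 + 49 = 65,  |d| = √65 ≈ 8.062258
|e|² = 4 + 36 = 40,  |e| = √40 ≈ 6.324555
cos θ = -34 / (8.062258 · 6.324555) ≈ -0.66679
θ = arccos(-0.66679) ≈ 131.8°

131.8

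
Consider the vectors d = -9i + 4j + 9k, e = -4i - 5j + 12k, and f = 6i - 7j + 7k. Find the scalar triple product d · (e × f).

e × f:
i: (-5)·7 - 12·(-7) = -35 - (-84) = 49
j: 12·6 - (-4)·7 = 72 - (-28) = 100
k: (-4)·(-7) - (-5)·6 = 28 - (-30) = 58
e × f = (49, 100, 58)
d · (e × f) = (-9)·49 + 4·100 + 9·58 = -441 + 400 + 522 = 481

481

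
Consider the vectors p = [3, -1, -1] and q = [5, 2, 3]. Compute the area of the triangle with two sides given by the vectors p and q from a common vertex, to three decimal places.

8.916

i: (-1)·3 - (-1)·2 = -3 - (-2) = -1
j: (-1)·5 - 3·3 = -5 - 9 = -14
k: 3·2 - (-1)·5 = 6 - (-5) = 11
p × q = (-1, -14, 11)
|p × q| = √((-1)² + (-14)² + 11²) = √318 ≈ 17.8326
area = ½ · 17.8326 ≈ 8.916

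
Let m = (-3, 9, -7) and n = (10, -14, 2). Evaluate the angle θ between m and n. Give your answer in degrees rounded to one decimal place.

146.4

m · n = (-3)·10 + 9·(-14) + (-7)·2 = -30 - 126 - 14 = -170
|m|² = 9 + 81 + 49 = 139,  |m| = √139 ≈ 11.789826
|n|² = 100 + 196 + 4 = 300,  |n| = √300 ≈ 17.320508
cos θ = -170 / (11.789826 · 17.320508) ≈ -0.83249
θ = arccos(-0.83249) ≈ 146.4°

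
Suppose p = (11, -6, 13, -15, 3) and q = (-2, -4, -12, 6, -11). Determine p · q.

-277

p · q = 11·(-2) + (-6)·(-4) + 13·(-12) + (-15)·6 + 3·(-11) = -22 + 24 - 156 - 90 - 33 = -277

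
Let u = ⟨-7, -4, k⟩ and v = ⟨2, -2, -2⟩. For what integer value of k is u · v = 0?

u · v = (-7)·2 + (-4)·(-2) + k·(-2) = -6 - 2k
Set equal to 0: -2k = 6, so k = -3.

-3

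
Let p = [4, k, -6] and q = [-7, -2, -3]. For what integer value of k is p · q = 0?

p · q = 4·(-7) + k·(-2) + (-6)·(-3) = -10 - 2k
Set equal to 0: -2k = 10, so k = -5.

-5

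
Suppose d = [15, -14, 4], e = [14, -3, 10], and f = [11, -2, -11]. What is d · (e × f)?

e × f:
i: (-3)·(-11) - 10·(-2) = 33 - (-20) = 53
j: 10·11 - 14·(-11) = 110 - (-154) = 264
k: 14·(-2) - (-3)·11 = -28 - (-33) = 5
e × f = (53, 264, 5)
d · (e × f) = 15·53 + (-14)·264 + 4·5 = 795 - 3696 + 20 = -2881

-2881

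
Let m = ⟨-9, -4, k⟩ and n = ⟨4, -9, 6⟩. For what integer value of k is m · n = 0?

m · n = (-9)·4 + (-4)·(-9) + k·6 = 0 + 6k
Set equal to 0: 6k = 0, so k = 0.

0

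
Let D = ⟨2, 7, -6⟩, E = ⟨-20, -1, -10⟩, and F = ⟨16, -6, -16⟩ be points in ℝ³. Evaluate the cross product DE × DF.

DE = (-22, -8, -4)
DF = (14, -13, -10)
i: (-8)·(-10) - (-4)·(-13) = 80 - 52 = 28
j: (-4)·14 - (-22)·(-10) = -56 - 220 = -276
k: (-22)·(-13) - (-8)·14 = 286 - (-112) = 398
DE × DF = (28, -276, 398)

(28, -276, 398)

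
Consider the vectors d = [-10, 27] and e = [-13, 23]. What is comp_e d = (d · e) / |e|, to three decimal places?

d · e = (-10)·(-13) + 27·23 = 130 + 621 = 751
|e| = √(169 + 529) = √698 ≈ 26.4197
comp_e d = 751 / √698 ≈ 28.426

28.426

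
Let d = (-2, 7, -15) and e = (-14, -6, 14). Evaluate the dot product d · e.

-224

d · e = (-2)·(-14) + 7·(-6) + (-15)·14 = 28 - 42 - 210 = -224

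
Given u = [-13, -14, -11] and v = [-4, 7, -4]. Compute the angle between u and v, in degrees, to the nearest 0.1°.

90.6

u · v = (-13)·(-4) + (-14)·7 + (-11)·(-4) = 52 - 98 + 44 = -2
|u|² = 169 + 196 + 121 = 486,  |u| = √486 ≈ 22.045408
|v|² = 16 + 49 + 16 = 81,  |v| = √81 ≈ 9.000000
cos θ = -2 / (22.045408 · 9.000000) ≈ -0.01008
θ = arccos(-0.01008) ≈ 90.6°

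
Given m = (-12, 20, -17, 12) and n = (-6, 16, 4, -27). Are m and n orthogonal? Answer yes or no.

yes

m · n = (-12)·(-6) + 20·16 + (-17)·4 + 12·(-27) = 72 + 320 - 68 - 324 = 0
Zero, so the vectors are orthogonal.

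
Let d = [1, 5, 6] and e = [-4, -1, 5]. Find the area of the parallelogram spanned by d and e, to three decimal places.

46.508

i: 5·5 - 6·(-1) = 25 - (-6) = 31
j: 6·(-4) - 1·5 = -24 - 5 = -29
k: 1·(-1) - 5·(-4) = -1 - (-20) = 19
d × e = (31, -29, 19)
|d × e| = √(31² + (-29)² + 19²) = √2163 ≈ 46.5081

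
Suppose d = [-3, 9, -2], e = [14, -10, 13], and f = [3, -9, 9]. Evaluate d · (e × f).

-672

e × f:
i: (-10)·9 - 13·(-9) = -90 - (-117) = 27
j: 13·3 - 14·9 = 39 - 126 = -87
k: 14·(-9) - (-10)·3 = -126 - (-30) = -96
e × f = (27, -87, -96)
d · (e × f) = (-3)·27 + 9·(-87) + (-2)·(-96) = -81 - 783 + 192 = -672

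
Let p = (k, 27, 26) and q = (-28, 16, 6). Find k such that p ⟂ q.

p · q = k·(-28) + 27·16 + 26·6 = 588 - 28k
Set equal to 0: -28k = -588, so k = 21.

21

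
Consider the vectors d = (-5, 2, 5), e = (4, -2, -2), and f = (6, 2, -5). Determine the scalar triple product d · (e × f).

e × f:
i: (-2)·(-5) - (-2)·2 = 10 - (-4) = 14
j: (-2)·6 - 4·(-5) = -12 - (-20) = 8
k: 4·2 - (-2)·6 = 8 - (-12) = 20
e × f = (14, 8, 20)
d · (e × f) = (-5)·14 + 2·8 + 5·20 = -70 + 16 + 100 = 46

46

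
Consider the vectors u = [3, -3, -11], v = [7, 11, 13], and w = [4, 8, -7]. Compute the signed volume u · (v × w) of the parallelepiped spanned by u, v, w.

-978

v × w:
i: 11·(-7) - 13·8 = -77 - 104 = -181
j: 13·4 - 7·(-7) = 52 - (-49) = 101
k: 7·8 - 11·4 = 56 - 44 = 12
v × w = (-181, 101, 12)
u · (v × w) = 3·(-181) + (-3)·101 + (-11)·12 = -543 - 303 - 132 = -978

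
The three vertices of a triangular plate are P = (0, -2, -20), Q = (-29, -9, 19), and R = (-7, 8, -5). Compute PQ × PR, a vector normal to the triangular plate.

PQ = (-29, -7, 39)
PR = (-7, 10, 15)
i: (-7)·15 - 39·10 = -105 - 390 = -495
j: 39·(-7) - (-29)·15 = -273 - (-435) = 162
k: (-29)·10 - (-7)·(-7) = -290 - 49 = -339
PQ × PR = (-495, 162, -339)

(-495, 162, -339)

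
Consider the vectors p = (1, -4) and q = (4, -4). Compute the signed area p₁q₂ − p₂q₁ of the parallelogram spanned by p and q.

1·(-4) - (-4)·4 = -4 - (-16) = 12

12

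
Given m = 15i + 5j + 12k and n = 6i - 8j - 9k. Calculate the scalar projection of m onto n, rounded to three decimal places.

m · n = 15·6 + 5·(-8) + 12·(-9) = 90 - 40 - 108 = -58
|n| = √(36 + 64 + 81) = √181 ≈ 13.4536
comp_n m = -58 / √181 ≈ -4.311

-4.311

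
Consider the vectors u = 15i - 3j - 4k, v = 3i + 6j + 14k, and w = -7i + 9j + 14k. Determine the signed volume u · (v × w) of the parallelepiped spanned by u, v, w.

-486

v × w:
i: 6·14 - 14·9 = 84 - 126 = -42
j: 14·(-7) - 3·14 = -98 - 42 = -140
k: 3·9 - 6·(-7) = 27 - (-42) = 69
v × w = (-42, -140, 69)
u · (v × w) = 15·(-42) + (-3)·(-140) + (-4)·69 = -630 + 420 - 276 = -486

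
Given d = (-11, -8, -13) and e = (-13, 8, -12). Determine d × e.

(200, 37, -192)

i: (-8)·(-12) - (-13)·8 = 96 - (-104) = 200
j: (-13)·(-13) - (-11)·(-12) = 169 - 132 = 37
k: (-11)·8 - (-8)·(-13) = -88 - 104 = -192
d × e = (200, 37, -192)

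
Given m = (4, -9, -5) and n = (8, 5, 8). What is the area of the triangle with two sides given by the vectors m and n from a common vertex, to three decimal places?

i: (-9)·8 - (-5)·5 = -72 - (-25) = -47
j: (-5)·8 - 4·8 = -40 - 32 = -72
k: 4·5 - (-9)·8 = 20 - (-72) = 92
m × n = (-47, -72, 92)
|m × n| = √((-47)² + (-72)² + 92²) = √15857 ≈ 125.9246
area = ½ · 125.9246 ≈ 62.962

62.962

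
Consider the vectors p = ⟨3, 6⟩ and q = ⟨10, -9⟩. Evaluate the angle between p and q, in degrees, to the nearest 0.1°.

p · q = 3·10 + 6·(-9) = 30 - 54 = -24
|p|² = 9 + 36 = 45,  |p| = √45 ≈ 6.708204
|q|² = 100 + 81 = 181,  |q| = √181 ≈ 13.453624
cos θ = -24 / (6.708204 · 13.453624) ≈ -0.26593
θ = arccos(-0.26593) ≈ 105.4°

105.4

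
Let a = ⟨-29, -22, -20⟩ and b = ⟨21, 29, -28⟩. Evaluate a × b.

(1196, -1232, -379)

i: (-22)·(-28) - (-20)·29 = 616 - (-580) = 1196
j: (-20)·21 - (-29)·(-28) = -420 - 812 = -1232
k: (-29)·29 - (-22)·21 = -841 - (-462) = -379
a × b = (1196, -1232, -379)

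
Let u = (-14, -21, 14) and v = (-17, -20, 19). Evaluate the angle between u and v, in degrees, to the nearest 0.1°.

u · v = (-14)·(-17) + (-21)·(-20) + 14·19 = 238 + 420 + 266 = 924
|u|² = 196 + 441 + 196 = 833,  |u| = √833 ≈ 28.861739
|v|² = 289 + 400 + 361 = 1050,  |v| = √1050 ≈ 32.403703
cos θ = 924 / (28.861739 · 32.403703) ≈ 0.98800
θ = arccos(0.98800) ≈ 8.9°

8.9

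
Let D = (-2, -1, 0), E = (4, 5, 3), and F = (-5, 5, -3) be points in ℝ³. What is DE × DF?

DE = (6, 6, 3)
DF = (-3, 6, -3)
i: 6·(-3) - 3·6 = -18 - 18 = -36
j: 3·(-3) - 6·(-3) = -9 - (-18) = 9
k: 6·6 - 6·(-3) = 36 - (-18) = 54
DE × DF = (-36, 9, 54)

(-36, 9, 54)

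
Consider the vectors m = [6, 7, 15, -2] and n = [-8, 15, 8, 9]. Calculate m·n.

159

m · n = 6·(-8) + 7·15 + 15·8 + (-2)·9 = -48 + 105 + 120 - 18 = 159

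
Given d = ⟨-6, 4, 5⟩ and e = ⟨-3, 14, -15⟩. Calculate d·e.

d · e = (-6)·(-3) + 4·14 + 5·(-15) = 18 + 56 - 75 = -1

-1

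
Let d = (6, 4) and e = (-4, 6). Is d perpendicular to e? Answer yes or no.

d · e = 6·(-4) + 4·6 = -24 + 24 = 0
Zero, so the vectors are orthogonal.

yes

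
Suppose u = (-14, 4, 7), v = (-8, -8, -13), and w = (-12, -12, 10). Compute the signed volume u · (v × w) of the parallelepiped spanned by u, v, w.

v × w:
i: (-8)·10 - (-13)·(-12) = -80 - 156 = -236
j: (-13)·(-12) - (-8)·10 = 156 - (-80) = 236
k: (-8)·(-12) - (-8)·(-12) = 96 - 96 = 0
v × w = (-236, 236, 0)
u · (v × w) = (-14)·(-236) + 4·236 + 7·0 = 3304 + 944 + 0 = 4248

4248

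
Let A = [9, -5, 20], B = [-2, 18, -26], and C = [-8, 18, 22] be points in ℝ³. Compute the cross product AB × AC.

(1104, 804, 138)

AB = (-11, 23, -46)
AC = (-17, 23, 2)
i: 23·2 - (-46)·23 = 46 - (-1058) = 1104
j: (-46)·(-17) - (-11)·2 = 782 - (-22) = 804
k: (-11)·23 - 23·(-17) = -253 - (-391) = 138
AB × AC = (1104, 804, 138)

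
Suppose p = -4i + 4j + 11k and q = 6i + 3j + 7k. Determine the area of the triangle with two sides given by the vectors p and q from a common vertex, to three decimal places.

i: 4·7 - 11·3 = 28 - 33 = -5
j: 11·6 - (-4)·7 = 66 - (-28) = 94
k: (-4)·3 - 4·6 = -12 - 24 = -36
p × q = (-5, 94, -36)
|p × q| = √((-5)² + 94² + (-36)²) = √10157 ≈ 100.7819
area = ½ · 100.7819 ≈ 50.391

50.391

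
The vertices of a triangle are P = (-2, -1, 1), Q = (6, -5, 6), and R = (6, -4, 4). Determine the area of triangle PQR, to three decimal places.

PQ = (8, -4, 5),  PR = (8, -3, 3)
i: (-4)·3 - 5·(-3) = -12 - (-15) = 3
j: 5·8 - 8·3 = 40 - 24 = 16
k: 8·(-3) - (-4)·8 = -24 - (-32) = 8
PQ × PR = (3, 16, 8)
|PQ × PR| = √329 ≈ 18.1384
area = ½ · 18.1384 ≈ 9.069

9.069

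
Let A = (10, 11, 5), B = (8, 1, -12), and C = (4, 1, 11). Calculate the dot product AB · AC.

AB = B − A = (-2, -10, -17)
AC = C − A = (-6, -10, 6)
AB · AC = (-2)·(-6) + (-10)·(-10) + (-17)·6 = 12 + 100 - 102 = 10

10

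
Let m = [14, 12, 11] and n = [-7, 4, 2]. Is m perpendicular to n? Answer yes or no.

m · n = 14·(-7) + 12·4 + 11·2 = -98 + 48 + 22 = -28
Nonzero, so the vectors are not orthogonal.

no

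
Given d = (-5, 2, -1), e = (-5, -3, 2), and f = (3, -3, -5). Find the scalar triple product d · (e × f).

e × f:
i: (-3)·(-5) - 2·(-3) = 15 - (-6) = 21
j: 2·3 - (-5)·(-5) = 6 - 25 = -19
k: (-5)·(-3) - (-3)·3 = 15 - (-9) = 24
e × f = (21, -19, 24)
d · (e × f) = (-5)·21 + 2·(-19) + (-1)·24 = -105 - 38 - 24 = -167

-167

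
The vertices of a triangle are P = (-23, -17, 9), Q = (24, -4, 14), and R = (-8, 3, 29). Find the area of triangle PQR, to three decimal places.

PQ = (47, 13, 5),  PR = (15, 20, 20)
i: 13·20 - 5·20 = 260 - 100 = 160
j: 5·15 - 47·20 = 75 - 940 = -865
k: 47·20 - 13·15 = 940 - 195 = 745
PQ × PR = (160, -865, 745)
|PQ × PR| = √1328850 ≈ 1152.7576
area = ½ · 1152.7576 ≈ 576.379

576.379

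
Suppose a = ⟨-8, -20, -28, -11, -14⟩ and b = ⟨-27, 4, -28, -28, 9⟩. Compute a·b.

1102

a · b = (-8)·(-27) + (-20)·4 + (-28)·(-28) + (-11)·(-28) + (-14)·9 = 216 - 80 + 784 + 308 - 126 = 1102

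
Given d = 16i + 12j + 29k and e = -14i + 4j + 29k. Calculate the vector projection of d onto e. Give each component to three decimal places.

(-8.841, 2.526, 18.314)

d · e = 16·(-14) + 12·4 + 29·29 = -224 + 48 + 841 = 665
|e|² = 196 + 16 + 841 = 1053
proj_e d = (665/1053) · (-14, 4, 29) ≈ (-8.841, 2.526, 18.314)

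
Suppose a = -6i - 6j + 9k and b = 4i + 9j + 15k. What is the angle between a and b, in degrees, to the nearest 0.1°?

75.1

a · b = (-6)·4 + (-6)·9 + 9·15 = -24 - 54 + 135 = 57
|a|² = 36 + 36 + 81 = 153,  |a| = √153 ≈ 12.369317
|b|² = 16 + 81 + 225 = 322,  |b| = √322 ≈ 17.944358
cos θ = 57 / (12.369317 · 17.944358) ≈ 0.25680
θ = arccos(0.25680) ≈ 75.1°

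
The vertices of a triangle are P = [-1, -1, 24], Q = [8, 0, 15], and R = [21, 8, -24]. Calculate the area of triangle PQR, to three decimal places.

121.785

PQ = (9, 1, -9),  PR = (22, 9, -48)
i: 1·(-48) - (-9)·9 = -48 - (-81) = 33
j: (-9)·22 - 9·(-48) = -198 - (-432) = 234
k: 9·9 - 1·22 = 81 - 22 = 59
PQ × PR = (33, 234, 59)
|PQ × PR| = √59326 ≈ 243.5693
area = ½ · 243.5693 ≈ 121.785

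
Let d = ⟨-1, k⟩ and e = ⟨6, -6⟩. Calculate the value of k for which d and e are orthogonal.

-1

d · e = (-1)·6 + k·(-6) = -6 - 6k
Set equal to 0: -6k = 6, so k = -1.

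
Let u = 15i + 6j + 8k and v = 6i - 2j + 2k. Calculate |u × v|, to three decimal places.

73.919

i: 6·2 - 8·(-2) = 12 - (-16) = 28
j: 8·6 - 15·2 = 48 - 30 = 18
k: 15·(-2) - 6·6 = -30 - 36 = -66
u × v = (28, 18, -66)
|u × v| = √(28² + 18² + (-66)²) = √5464 ≈ 73.9189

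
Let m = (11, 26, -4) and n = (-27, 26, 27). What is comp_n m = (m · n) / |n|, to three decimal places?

5.866

m · n = 11·(-27) + 26·26 + (-4)·27 = -297 + 676 - 108 = 271
|n| = √(729 + 676 + 729) = √2134 ≈ 46.1952
comp_n m = 271 / √2134 ≈ 5.866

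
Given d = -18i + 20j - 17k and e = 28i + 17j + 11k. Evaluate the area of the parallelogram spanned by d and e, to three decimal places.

1042.267

i: 20·11 - (-17)·17 = 220 - (-289) = 509
j: (-17)·28 - (-18)·11 = -476 - (-198) = -278
k: (-18)·17 - 20·28 = -306 - 560 = -866
d × e = (509, -278, -866)
|d × e| = √(509² + (-278)² + (-866)²) = √1086321 ≈ 1042.2672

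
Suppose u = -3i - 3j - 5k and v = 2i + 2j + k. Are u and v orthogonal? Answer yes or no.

no

u · v = (-3)·2 + (-3)·2 + (-5)·1 = -6 - 6 - 5 = -17
Nonzero, so the vectors are not orthogonal.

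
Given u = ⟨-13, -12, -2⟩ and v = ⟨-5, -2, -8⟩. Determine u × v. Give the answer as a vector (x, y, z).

(92, -94, -34)

i: (-12)·(-8) - (-2)·(-2) = 96 - 4 = 92
j: (-2)·(-5) - (-13)·(-8) = 10 - 104 = -94
k: (-13)·(-2) - (-12)·(-5) = 26 - 60 = -34
u × v = (92, -94, -34)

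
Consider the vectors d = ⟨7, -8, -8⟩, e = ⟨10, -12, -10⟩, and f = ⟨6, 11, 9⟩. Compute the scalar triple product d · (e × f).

e × f:
i: (-12)·9 - (-10)·11 = -108 - (-110) = 2
j: (-10)·6 - 10·9 = -60 - 90 = -150
k: 10·11 - (-12)·6 = 110 - (-72) = 182
e × f = (2, -150, 182)
d · (e × f) = 7·2 + (-8)·(-150) + (-8)·182 = 14 + 1200 - 1456 = -242

-242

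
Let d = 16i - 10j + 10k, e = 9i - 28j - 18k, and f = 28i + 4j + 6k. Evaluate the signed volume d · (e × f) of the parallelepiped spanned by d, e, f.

e × f:
i: (-28)·6 - (-18)·4 = -168 - (-72) = -96
j: (-18)·28 - 9·6 = -504 - 54 = -558
k: 9·4 - (-28)·28 = 36 - (-784) = 820
e × f = (-96, -558, 820)
d · (e × f) = 16·(-96) + (-10)·(-558) + 10·820 = -1536 + 5580 + 8200 = 12244

12244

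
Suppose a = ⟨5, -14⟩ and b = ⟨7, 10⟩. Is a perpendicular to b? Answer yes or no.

a · b = 5·7 + (-14)·10 = 35 - 140 = -105
Nonzero, so the vectors are not orthogonal.

no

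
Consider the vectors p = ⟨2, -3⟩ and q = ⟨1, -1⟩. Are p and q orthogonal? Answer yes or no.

p · q = 2·1 + (-3)·(-1) = 2 + 3 = 5
Nonzero, so the vectors are not orthogonal.

no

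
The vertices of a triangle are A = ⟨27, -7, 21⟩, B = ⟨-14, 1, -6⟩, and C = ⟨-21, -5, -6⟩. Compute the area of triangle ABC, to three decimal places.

AB = (-41, 8, -27),  AC = (-48, 2, -27)
i: 8·(-27) - (-27)·2 = -216 - (-54) = -162
j: (-27)·(-48) - (-41)·(-27) = 1296 - 1107 = 189
k: (-41)·2 - 8·(-48) = -82 - (-384) = 302
AB × AC = (-162, 189, 302)
|AB × AC| = √153169 ≈ 391.3681
area = ½ · 391.3681 ≈ 195.684

195.684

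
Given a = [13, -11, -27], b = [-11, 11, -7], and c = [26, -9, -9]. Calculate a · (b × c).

b × c:
i: 11·(-9) - (-7)·(-9) = -99 - 63 = -162
j: (-7)·26 - (-11)·(-9) = -182 - 99 = -281
k: (-11)·(-9) - 11·26 = 99 - 286 = -187
b × c = (-162, -281, -187)
a · (b × c) = 13·(-162) + (-11)·(-281) + (-27)·(-187) = -2106 + 3091 + 5049 = 6034

6034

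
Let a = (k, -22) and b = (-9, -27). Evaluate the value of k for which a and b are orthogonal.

a · b = k·(-9) + (-22)·(-27) = 594 - 9k
Set equal to 0: -9k = -594, so k = 66.

66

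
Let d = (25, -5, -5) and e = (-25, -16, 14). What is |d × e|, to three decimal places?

i: (-5)·14 - (-5)·(-16) = -70 - 80 = -150
j: (-5)·(-25) - 25·14 = 125 - 350 = -225
k: 25·(-16) - (-5)·(-25) = -400 - 125 = -525
d × e = (-150, -225, -525)
|d × e| = √((-150)² + (-225)² + (-525)²) = √348750 ≈ 590.5506

590.551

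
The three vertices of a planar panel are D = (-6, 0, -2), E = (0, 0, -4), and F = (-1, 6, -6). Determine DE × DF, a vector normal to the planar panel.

(12, 14, 36)

DE = (6, 0, -2)
DF = (5, 6, -4)
i: 0·(-4) - (-2)·6 = 0 - (-12) = 12
j: (-2)·5 - 6·(-4) = -10 - (-24) = 14
k: 6·6 - 0·5 = 36 - 0 = 36
DE × DF = (12, 14, 36)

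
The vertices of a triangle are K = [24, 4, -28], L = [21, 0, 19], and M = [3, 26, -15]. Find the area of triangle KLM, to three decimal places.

KL = (-3, -4, 47),  KM = (-21, 22, 13)
i: (-4)·13 - 47·22 = -52 - 1034 = -1086
j: 47·(-21) - (-3)·13 = -987 - (-39) = -948
k: (-3)·22 - (-4)·(-21) = -66 - 84 = -150
KL × KM = (-1086, -948, -150)
|KL × KM| = √2100600 ≈ 1449.3447
area = ½ · 1449.3447 ≈ 724.672

724.672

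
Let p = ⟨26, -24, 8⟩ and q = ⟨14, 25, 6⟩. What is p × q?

i: (-24)·6 - 8·25 = -144 - 200 = -344
j: 8·14 - 26·6 = 112 - 156 = -44
k: 26·25 - (-24)·14 = 650 - (-336) = 986
p × q = (-344, -44, 986)

(-344, -44, 986)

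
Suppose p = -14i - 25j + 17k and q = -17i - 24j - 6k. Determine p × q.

(558, -373, -89)

i: (-25)·(-6) - 17·(-24) = 150 - (-408) = 558
j: 17·(-17) - (-14)·(-6) = -289 - 84 = -373
k: (-14)·(-24) - (-25)·(-17) = 336 - 425 = -89
p × q = (558, -373, -89)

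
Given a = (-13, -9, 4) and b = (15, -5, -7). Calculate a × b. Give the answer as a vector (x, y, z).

(83, -31, 200)

i: (-9)·(-7) - 4·(-5) = 63 - (-20) = 83
j: 4·15 - (-13)·(-7) = 60 - 91 = -31
k: (-13)·(-5) - (-9)·15 = 65 - (-135) = 200
a × b = (83, -31, 200)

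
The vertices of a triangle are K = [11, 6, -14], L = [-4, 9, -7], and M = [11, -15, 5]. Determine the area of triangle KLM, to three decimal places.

235.619

KL = (-15, 3, 7),  KM = (0, -21, 19)
i: 3·19 - 7·(-21) = 57 - (-147) = 204
j: 7·0 - (-15)·19 = 0 - (-285) = 285
k: (-15)·(-21) - 3·0 = 315 - 0 = 315
KL × KM = (204, 285, 315)
|KL × KM| = √222066 ≈ 471.2388
area = ½ · 471.2388 ≈ 235.619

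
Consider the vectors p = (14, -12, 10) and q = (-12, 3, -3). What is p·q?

p · q = 14·(-12) + (-12)·3 + 10·(-3) = -168 - 36 - 30 = -234

-234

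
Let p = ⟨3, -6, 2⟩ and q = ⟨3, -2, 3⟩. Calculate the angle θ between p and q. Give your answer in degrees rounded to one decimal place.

34.7

p · q = 3·3 + (-6)·(-2) + 2·3 = 9 + 12 + 6 = 27
|p|² = 9 + 36 + 4 = 49,  |p| = √49 ≈ 7.000000
|q|² = 9 + 4 + 9 = 22,  |q| = √22 ≈ 4.690416
cos θ = 27 / (7.000000 · 4.690416) ≈ 0.82235
θ = arccos(0.82235) ≈ 34.7°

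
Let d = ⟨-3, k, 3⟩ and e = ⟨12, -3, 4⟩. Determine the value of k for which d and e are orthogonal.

-8

d · e = (-3)·12 + k·(-3) + 3·4 = -24 - 3k
Set equal to 0: -3k = 24, so k = -8.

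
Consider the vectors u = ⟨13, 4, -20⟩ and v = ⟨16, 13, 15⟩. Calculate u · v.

u · v = 13·16 + 4·13 + (-20)·15 = 208 + 52 - 300 = -40

-40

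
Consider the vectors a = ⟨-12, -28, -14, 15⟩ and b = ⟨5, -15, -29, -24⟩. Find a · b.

406

a · b = (-12)·5 + (-28)·(-15) + (-14)·(-29) + 15·(-24) = -60 + 420 + 406 - 360 = 406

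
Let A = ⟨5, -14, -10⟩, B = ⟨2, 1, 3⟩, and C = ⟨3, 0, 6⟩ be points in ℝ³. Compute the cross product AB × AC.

AB = (-3, 15, 13)
AC = (-2, 14, 16)
i: 15·16 - 13·14 = 240 - 182 = 58
j: 13·(-2) - (-3)·16 = -26 - (-48) = 22
k: (-3)·14 - 15·(-2) = -42 - (-30) = -12
AB × AC = (58, 22, -12)

(58, 22, -12)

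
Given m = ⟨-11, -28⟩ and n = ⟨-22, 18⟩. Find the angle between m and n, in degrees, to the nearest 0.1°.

m · n = (-11)·(-22) + (-28)·18 = 242 - 504 = -262
|m|² = 121 + 784 = 905,  |m| = √905 ≈ 30.083218
|n|² = 484 + 324 = 808,  |n| = √808 ≈ 28.425341
cos θ = -262 / (30.083218 · 28.425341) ≈ -0.30639
θ = arccos(-0.30639) ≈ 107.8°

107.8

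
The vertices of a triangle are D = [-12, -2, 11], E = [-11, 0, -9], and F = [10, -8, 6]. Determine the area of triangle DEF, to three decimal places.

228.377

DE = (1, 2, -20),  DF = (22, -6, -5)
i: 2·(-5) - (-20)·(-6) = -10 - 120 = -130
j: (-20)·22 - 1·(-5) = -440 - (-5) = -435
k: 1·(-6) - 2·22 = -6 - 44 = -50
DE × DF = (-130, -435, -50)
|DE × DF| = √208625 ≈ 456.7549
area = ½ · 456.7549 ≈ 228.377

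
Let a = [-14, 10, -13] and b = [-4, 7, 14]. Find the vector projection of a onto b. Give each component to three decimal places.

(0.858, -1.502, -3.004)

a · b = (-14)·(-4) + 10·7 + (-13)·14 = 56 + 70 - 182 = -56
|b|² = 16 + 49 + 196 = 261
proj_b a = (-56/261) · (-4, 7, 14) ≈ (0.858, -1.502, -3.004)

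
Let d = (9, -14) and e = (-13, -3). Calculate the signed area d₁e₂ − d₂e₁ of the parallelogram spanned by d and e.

9·(-3) - (-14)·(-13) = -27 - 182 = -209

-209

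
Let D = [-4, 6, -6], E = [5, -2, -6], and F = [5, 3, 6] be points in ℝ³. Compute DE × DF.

(-96, -108, 45)

DE = (9, -8, 0)
DF = (9, -3, 12)
i: (-8)·12 - 0·(-3) = -96 - 0 = -96
j: 0·9 - 9·12 = 0 - 108 = -108
k: 9·(-3) - (-8)·9 = -27 - (-72) = 45
DE × DF = (-96, -108, 45)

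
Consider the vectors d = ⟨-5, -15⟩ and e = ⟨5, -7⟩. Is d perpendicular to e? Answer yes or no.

d · e = (-5)·5 + (-15)·(-7) = -25 + 105 = 80
Nonzero, so the vectors are not orthogonal.

no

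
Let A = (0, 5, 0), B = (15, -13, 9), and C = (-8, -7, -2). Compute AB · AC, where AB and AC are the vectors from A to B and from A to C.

AB = B − A = (15, -18, 9)
AC = C − A = (-8, -12, -2)
AB · AC = 15·(-8) + (-18)·(-12) + 9·(-2) = -120 + 216 - 18 = 78

78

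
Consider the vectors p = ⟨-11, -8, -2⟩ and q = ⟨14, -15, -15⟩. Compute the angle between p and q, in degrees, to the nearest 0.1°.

90.7

p · q = (-11)·14 + (-8)·(-15) + (-2)·(-15) = -154 + 120 + 30 = -4
|p|² = 121 + 64 + 4 = 189,  |p| = √189 ≈ 13.747727
|q|² = 196 + 225 + 225 = 646,  |q| = √646 ≈ 25.416530
cos θ = -4 / (13.747727 · 25.416530) ≈ -0.01145
θ = arccos(-0.01145) ≈ 90.7°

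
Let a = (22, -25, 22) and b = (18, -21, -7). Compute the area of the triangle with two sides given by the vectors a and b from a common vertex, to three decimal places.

i: (-25)·(-7) - 22·(-21) = 175 - (-462) = 637
j: 22·18 - 22·(-7) = 396 - (-154) = 550
k: 22·(-21) - (-25)·18 = -462 - (-450) = -12
a × b = (637, 550, -12)
|a × b| = √(637² + 550² + (-12)²) = √708413 ≈ 841.6727
area = ½ · 841.6727 ≈ 420.836

420.836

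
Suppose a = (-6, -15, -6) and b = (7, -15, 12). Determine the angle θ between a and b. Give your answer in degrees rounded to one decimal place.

71.6

a · b = (-6)·7 + (-15)·(-15) + (-6)·12 = -42 + 225 - 72 = 111
|a|² = 36 + 225 + 36 = 297,  |a| = √297 ≈ 17.233688
|b|² = 49 + 225 + 144 = 418,  |b| = √418 ≈ 20.445048
cos θ = 111 / (17.233688 · 20.445048) ≈ 0.31503
θ = arccos(0.31503) ≈ 71.6°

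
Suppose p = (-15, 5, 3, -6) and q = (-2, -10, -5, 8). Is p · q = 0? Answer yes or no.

p · q = (-15)·(-2) + 5·(-10) + 3·(-5) + (-6)·8 = 30 - 50 - 15 - 48 = -83
Nonzero, so the vectors are not orthogonal.

no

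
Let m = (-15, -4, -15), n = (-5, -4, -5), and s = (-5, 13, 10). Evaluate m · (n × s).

600

n × s:
i: (-4)·10 - (-5)·13 = -40 - (-65) = 25
j: (-5)·(-5) - (-5)·10 = 25 - (-50) = 75
k: (-5)·13 - (-4)·(-5) = -65 - 20 = -85
n × s = (25, 75, -85)
m · (n × s) = (-15)·25 + (-4)·75 + (-15)·(-85) = -375 - 300 + 1275 = 600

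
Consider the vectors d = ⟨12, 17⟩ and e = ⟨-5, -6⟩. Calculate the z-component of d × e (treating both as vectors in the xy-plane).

12·(-6) - 17·(-5) = -72 - (-85) = 13

13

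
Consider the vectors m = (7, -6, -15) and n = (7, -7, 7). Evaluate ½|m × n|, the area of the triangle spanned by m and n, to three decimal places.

i: (-6)·7 - (-15)·(-7) = -42 - 105 = -147
j: (-15)·7 - 7·7 = -105 - 49 = -154
k: 7·(-7) - (-6)·7 = -49 - (-42) = -7
m × n = (-147, -154, -7)
|m × n| = √((-147)² + (-154)² + (-7)²) = √45374 ≈ 213.0117
area = ½ · 213.0117 ≈ 106.506

106.506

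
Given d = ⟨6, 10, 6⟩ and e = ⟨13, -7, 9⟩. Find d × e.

(132, 24, -172)

i: 10·9 - 6·(-7) = 90 - (-42) = 132
j: 6·13 - 6·9 = 78 - 54 = 24
k: 6·(-7) - 10·13 = -42 - 130 = -172
d × e = (132, 24, -172)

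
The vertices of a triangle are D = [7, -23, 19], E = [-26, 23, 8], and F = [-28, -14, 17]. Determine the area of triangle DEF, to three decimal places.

675.607

DE = (-33, 46, -11),  DF = (-35, 9, -2)
i: 46·(-2) - (-11)·9 = -92 - (-99) = 7
j: (-11)·(-35) - (-33)·(-2) = 385 - 66 = 319
k: (-33)·9 - 46·(-35) = -297 - (-1610) = 1313
DE × DF = (7, 319, 1313)
|DE × DF| = √1825779 ≈ 1351.2139
area = ½ · 1351.2139 ≈ 675.607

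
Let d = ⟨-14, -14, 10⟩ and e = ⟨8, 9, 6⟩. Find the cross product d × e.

i: (-14)·6 - 10·9 = -84 - 90 = -174
j: 10·8 - (-14)·6 = 80 - (-84) = 164
k: (-14)·9 - (-14)·8 = -126 - (-112) = -14
d × e = (-174, 164, -14)

(-174, 164, -14)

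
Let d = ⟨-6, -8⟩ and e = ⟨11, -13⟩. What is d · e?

38

d · e = (-6)·11 + (-8)·(-13) = -66 + 104 = 38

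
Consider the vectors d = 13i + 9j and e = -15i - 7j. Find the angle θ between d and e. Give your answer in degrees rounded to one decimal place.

d · e = 13·(-15) + 9·(-7) = -195 - 63 = -258
|d|² = 169 + 81 = 250,  |d| = √250 ≈ 15.811388
|e|² = 225 + 49 = 274,  |e| = √274 ≈ 16.552945
cos θ = -258 / (15.811388 · 16.552945) ≈ -0.98577
θ = arccos(-0.98577) ≈ 170.3°

170.3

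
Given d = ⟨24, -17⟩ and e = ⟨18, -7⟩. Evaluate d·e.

d · e = 24·18 + (-17)·(-7) = 432 + 119 = 551

551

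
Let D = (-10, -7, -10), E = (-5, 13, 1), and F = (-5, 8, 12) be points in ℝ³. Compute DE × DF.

DE = (5, 20, 11)
DF = (5, 15, 22)
i: 20·22 - 11·15 = 440 - 165 = 275
j: 11·5 - 5·22 = 55 - 110 = -55
k: 5·15 - 20·5 = 75 - 100 = -25
DE × DF = (275, -55, -25)

(275, -55, -25)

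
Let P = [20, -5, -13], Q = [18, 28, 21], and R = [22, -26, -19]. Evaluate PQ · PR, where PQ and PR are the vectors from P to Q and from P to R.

-901

PQ = Q − P = (-2, 33, 34)
PR = R − P = (2, -21, -6)
PQ · PR = (-2)·2 + 33·(-21) + 34·(-6) = -4 - 693 - 204 = -901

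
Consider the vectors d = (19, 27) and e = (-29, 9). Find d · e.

-308

d · e = 19·(-29) + 27·9 = -551 + 243 = -308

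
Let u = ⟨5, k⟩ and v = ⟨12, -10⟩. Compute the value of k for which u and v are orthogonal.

6

u · v = 5·12 + k·(-10) = 60 - 10k
Set equal to 0: -10k = -60, so k = 6.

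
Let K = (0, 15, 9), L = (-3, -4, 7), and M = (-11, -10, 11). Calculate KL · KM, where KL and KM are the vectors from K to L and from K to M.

504

KL = L − K = (-3, -19, -2)
KM = M − K = (-11, -25, 2)
KL · KM = (-3)·(-11) + (-19)·(-25) + (-2)·2 = 33 + 475 - 4 = 504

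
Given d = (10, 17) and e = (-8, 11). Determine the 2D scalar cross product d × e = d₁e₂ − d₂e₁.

246

10·11 - 17·(-8) = 110 - (-136) = 246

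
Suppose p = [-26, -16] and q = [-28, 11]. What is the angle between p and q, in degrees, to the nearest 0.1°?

p · q = (-26)·(-28) + (-16)·11 = 728 - 176 = 552
|p|² = 676 + 256 = 932,  |p| = √932 ≈ 30.528675
|q|² = 784 + 121 = 905,  |q| = √905 ≈ 30.083218
cos θ = 552 / (30.528675 · 30.083218) ≈ 0.60104
θ = arccos(0.60104) ≈ 53.1°

53.1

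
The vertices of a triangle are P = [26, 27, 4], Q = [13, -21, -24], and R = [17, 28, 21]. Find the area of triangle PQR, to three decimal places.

510.563

PQ = (-13, -48, -28),  PR = (-9, 1, 17)
i: (-48)·17 - (-28)·1 = -816 - (-28) = -788
j: (-28)·(-9) - (-13)·17 = 252 - (-221) = 473
k: (-13)·1 - (-48)·(-9) = -13 - 432 = -445
PQ × PR = (-788, 473, -445)
|PQ × PR| = √1042698 ≈ 1021.1258
area = ½ · 1021.1258 ≈ 510.563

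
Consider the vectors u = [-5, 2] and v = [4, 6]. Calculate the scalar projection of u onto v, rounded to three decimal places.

u · v = (-5)·4 + 2·6 = -20 + 12 = -8
|v| = √(16 + 36) = √52 ≈ 7.2111
comp_v u = -8 / √52 ≈ -1.109

-1.109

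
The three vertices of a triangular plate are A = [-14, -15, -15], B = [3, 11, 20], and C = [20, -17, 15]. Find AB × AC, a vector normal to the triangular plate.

AB = (17, 26, 35)
AC = (34, -2, 30)
i: 26·30 - 35·(-2) = 780 - (-70) = 850
j: 35·34 - 17·30 = 1190 - 510 = 680
k: 17·(-2) - 26·34 = -34 - 884 = -918
AB × AC = (850, 680, -918)

(850, 680, -918)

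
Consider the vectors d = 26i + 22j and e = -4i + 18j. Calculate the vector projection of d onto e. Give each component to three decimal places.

(-3.435, 15.459)

d · e = 26·(-4) + 22·18 = -104 + 396 = 292
|e|² = 16 + 324 = 340
proj_e d = (292/340) · (-4, 18) ≈ (-3.435, 15.459)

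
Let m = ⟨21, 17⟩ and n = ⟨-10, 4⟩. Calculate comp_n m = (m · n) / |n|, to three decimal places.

m · n = 21·(-10) + 17·4 = -210 + 68 = -142
|n| = √(100 + 16) = √116 ≈ 10.7703
comp_n m = -142 / √116 ≈ -13.184

-13.184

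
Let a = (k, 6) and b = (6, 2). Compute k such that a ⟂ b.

a · b = k·6 + 6·2 = 12 + 6k
Set equal to 0: 6k = -12, so k = -2.

-2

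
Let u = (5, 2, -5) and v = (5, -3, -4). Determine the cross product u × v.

(-23, -5, -25)

i: 2·(-4) - (-5)·(-3) = -8 - 15 = -23
j: (-5)·5 - 5·(-4) = -25 - (-20) = -5
k: 5·(-3) - 2·5 = -15 - 10 = -25
u × v = (-23, -5, -25)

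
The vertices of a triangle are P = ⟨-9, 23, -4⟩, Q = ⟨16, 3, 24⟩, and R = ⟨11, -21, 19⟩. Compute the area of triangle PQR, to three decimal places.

521.107

PQ = (25, -20, 28),  PR = (20, -44, 23)
i: (-20)·23 - 28·(-44) = -460 - (-1232) = 772
j: 28·20 - 25·23 = 560 - 575 = -15
k: 25·(-44) - (-20)·20 = -1100 - (-400) = -700
PQ × PR = (772, -15, -700)
|PQ × PR| = √1086209 ≈ 1042.2135
area = ½ · 1042.2135 ≈ 521.107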